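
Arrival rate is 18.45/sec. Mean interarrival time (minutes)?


Mean interarrival time = 1/λ = 1/18.45 second = 0.05420 second
In minutes: 0.05420 × 0.0166667 = 0.0009033 min

Final: 0.0009033 min


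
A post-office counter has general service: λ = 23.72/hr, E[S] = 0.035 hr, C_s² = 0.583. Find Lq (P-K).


ρ = λ·E[S] = 23.72·0.035 = 0.8302
Lq = ρ²(1+C_s²)/(2(1−ρ)) = 0.6892·(1+0.583)/(2·0.1698)
= 0.6892·1.5830/0.3396 = 3.21276

Final: 3.21276


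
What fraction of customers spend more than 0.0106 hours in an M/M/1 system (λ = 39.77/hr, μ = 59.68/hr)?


W ~ Exponential(μ−λ) for M/M/1.
μ − λ = 59.68 − 39.77 = 19.9100
P(W > t) = e^{−(μ−λ)t} = e^{−0.2110} = 0.809737

Final: 0.809737


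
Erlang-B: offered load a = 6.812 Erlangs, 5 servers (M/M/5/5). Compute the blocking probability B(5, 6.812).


B(c,a) = (a^c/c!) / Σ_{k=0}^{c} a^k/k!
a^5/5! = 122.233979
Σ terms (k=0..5): 1.00000 + 6.81200 + 23.20167 + 52.68326 + 89.71960 + 122.23398 = 295.650512
B = 122.233979/295.650512 = 0.413441

Final: 0.413441


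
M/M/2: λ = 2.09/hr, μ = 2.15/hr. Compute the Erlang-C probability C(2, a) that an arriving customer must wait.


a = λ/μ = 0.9721; ρ = a/2 = 0.4860
P₀ = 0.345853 (from M/M/c formula)
C(c,a) = [a^c/(c!(1−ρ))]·P₀ = [0.94496/(2·0.5140)]·0.345853
= 0.91931·0.345853 = 0.317946

Final: 0.317946


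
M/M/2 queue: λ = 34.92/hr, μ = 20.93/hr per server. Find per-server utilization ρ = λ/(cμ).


ρ = λ/(cμ) = 34.92/(2·20.93) = 34.92/41.86 = 0.8342

Final: 0.8342


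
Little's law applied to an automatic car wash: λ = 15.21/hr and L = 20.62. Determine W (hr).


W = L/λ = 20.62/15.21 = 1.3557 hr

Final: 1.3557 hr


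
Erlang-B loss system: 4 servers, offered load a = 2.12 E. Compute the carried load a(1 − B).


B(4,2.12) = 0.107947 (Erlang-B)
Carried load = a(1 − B) = 2.12·(1 − 0.107947) = 2.12·0.892053 = 1.8912 E

Final: 1.8912 Erlangs


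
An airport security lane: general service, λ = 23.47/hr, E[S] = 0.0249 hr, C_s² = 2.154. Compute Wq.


ρ = λ·E[S] = 23.47·0.0249 = 0.5844
E[S²] = E[S]²(1+C_s²) = 0.0249²·(1+2.154) = 0.001956
Wq = λ·E[S²]/(2(1−ρ)) = 23.47·0.001956/(2·0.4156) = 0.05522 hr

Final: 0.05522 hr


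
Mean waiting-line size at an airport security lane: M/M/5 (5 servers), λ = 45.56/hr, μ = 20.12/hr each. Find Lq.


a = λ/μ = 2.2644; ρ = a/5 = 0.4529
P₀ = 0.102400
Lq = P₀·a^c·ρ / (c!·(1−ρ)²) = 0.102400·59.53587·0.4529/(120·0.29934)
= 0.07686

Final: 0.07686


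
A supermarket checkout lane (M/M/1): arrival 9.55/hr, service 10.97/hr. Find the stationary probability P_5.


ρ = 9.55/10.97 = 0.8706
P_n = (1−ρ)·ρ^n = (1 − 0.8706)·0.8706^5 = 0.1294·0.500016 = 0.064724

Final: 0.064724


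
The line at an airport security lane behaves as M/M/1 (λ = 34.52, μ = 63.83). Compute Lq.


ρ = 34.52/63.83 = 0.5408
Lq = ρ²/(1−ρ) = 0.2925/0.4592 = 0.6369

Final: 0.6369


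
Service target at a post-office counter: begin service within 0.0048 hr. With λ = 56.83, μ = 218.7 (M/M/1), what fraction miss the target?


ρ = 56.83/218.7 = 0.2599
P(Wq > t) = ρ·e^{−(μ−λ)t} = 0.2599·e^{−0.7770}
= 0.2599·0.459794 = 0.119479

Final: 0.119479


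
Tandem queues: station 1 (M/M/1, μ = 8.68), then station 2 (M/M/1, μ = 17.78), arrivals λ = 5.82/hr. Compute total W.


Each node sees arrival rate λ = 5.82/hr (tandem ⇒ throughput preserved).
W₁ = 1/(μ₁−λ) = 1/(8.68−5.82) = 0.34965 hr
W₂ = 1/(μ₂−λ) = 1/(17.78−5.82) = 0.08361 hr
W_total = W₁ + W₂ = 0.34965 + 0.08361 = 0.43326 hr

Final: 0.43326 hr


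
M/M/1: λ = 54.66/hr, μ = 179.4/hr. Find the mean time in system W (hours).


W = 1/(μ−λ) = 1/(179.4 − 54.66) = 1/124.74 = 0.008017 hr

Final: 0.008017 hr


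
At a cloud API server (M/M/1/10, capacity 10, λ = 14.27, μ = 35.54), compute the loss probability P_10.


ρ = λ/μ = 14.27/35.54 = 0.4015
P_K = (1−ρ)ρ^K/(1−ρ^(K+1)) = (0.5985·0.0001089)/(1 − 0.00004373)
= 0.00006518/0.999956 = 0.00006518

Final: 0.00006518


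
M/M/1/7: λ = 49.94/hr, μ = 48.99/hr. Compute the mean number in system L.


ρ = 49.94/48.99 = 1.0194
L = ρ[1 − (K+1)ρ^K + Kρ^(K+1)] / [(1−ρ)(1−ρ^(K+1))]
Numerator: 1.0194·(1 − 8·1.143899 + 7·1.166081) = 0.011597
Denominator: (-0.01939)·(-0.166081) = 0.003221
L = 0.011597/0.003221 = 3.6008

Final: 3.6008


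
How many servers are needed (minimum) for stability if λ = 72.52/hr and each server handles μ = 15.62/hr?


Stability requires cμ > λ ⇔ c > λ/μ.
λ/μ = 72.52/15.62 = 4.6428
Minimum integer c = ⌊4.6428⌋ + 1 = 5
Check: 5·15.62 = 78.10 > 72.52, while 4·15.62 = 62.48 ≤ 72.52

Final: 5 servers


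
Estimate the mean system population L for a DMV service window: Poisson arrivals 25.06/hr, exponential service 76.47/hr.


ρ = λ/μ = 25.06/76.47 = 0.3277
L = ρ/(1−ρ) = 0.3277/(1 − 0.3277) = 0.3277/0.6723 = 0.4875

Final: 0.4875


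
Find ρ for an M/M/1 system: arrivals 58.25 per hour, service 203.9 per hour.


ρ = λ/μ = 58.25/203.9 = 0.2857

Final: 0.2857


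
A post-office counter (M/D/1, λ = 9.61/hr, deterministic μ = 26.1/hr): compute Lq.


ρ = 9.61/26.1 = 0.3682
M/D/1: Lq = ρ²/(2(1−ρ)) = 0.1356/(2·0.6318) = 0.10729

Final: 0.10729


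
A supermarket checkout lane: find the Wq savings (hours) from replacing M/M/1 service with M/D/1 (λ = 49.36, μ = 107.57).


ρ = 49.36/107.57 = 0.4589
Wq(M/M/1) = ρ/(μ−λ) = 0.4589/58.21 = 0.007883 hr
Wq(M/D/1) = ρ/(2(μ−λ)) = 0.003941 hr
Savings = 0.007883 − 0.003941 = 0.003941 hr

Final: 0.003941 hr


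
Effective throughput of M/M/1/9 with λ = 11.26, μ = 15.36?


ρ = 0.7331; P_K = (1−ρ)ρ^9/(1−ρ^10) = 0.017086
λ_eff = λ(1 − P_K) = 11.26·(1 − 0.017086) = 11.26·0.982914 = 11.0676 /hr

Final: 11.0676 /hr


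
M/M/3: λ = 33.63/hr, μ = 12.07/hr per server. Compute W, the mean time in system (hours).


a = 2.7862; ρ = 0.9287; P₀ = 0.017163
Lq = P₀·a^c·ρ/(c!(1−ρ)²) = 11.31942
Wq = Lq/λ = 11.31942/33.63 = 0.33659 hr
W = Wq + 1/μ = 0.33659 + 0.08285 = 0.41944 hr

Final: 0.41944 hr


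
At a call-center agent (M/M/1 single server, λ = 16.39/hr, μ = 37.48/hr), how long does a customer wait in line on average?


ρ = 16.39/37.48 = 0.4373
Wq = ρ/(μ−λ) = 0.4373/(37.48 − 16.39) = 0.4373/21.09 = 0.02073 hr

Final: 0.02073 hr


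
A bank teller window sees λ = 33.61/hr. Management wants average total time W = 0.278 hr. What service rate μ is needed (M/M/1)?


W = 1/(μ−λ) ⇒ μ − λ = 1/W = 1/0.278 = 3.5971
μ = λ + 1/W = 33.61 + 3.5971 = 37.2071 per hr

Final: 37.2071 /hr


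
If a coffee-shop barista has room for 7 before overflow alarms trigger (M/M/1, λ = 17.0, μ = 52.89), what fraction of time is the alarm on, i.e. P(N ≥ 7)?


ρ = 17.0/52.89 = 0.3214
P(N ≥ n) = ρ^n = 0.3214^7 = 0.0003544

Final: 0.0003544


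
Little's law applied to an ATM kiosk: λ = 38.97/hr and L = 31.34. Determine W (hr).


W = L/λ = 31.34/38.97 = 0.8042 hr

Final: 0.8042 hr


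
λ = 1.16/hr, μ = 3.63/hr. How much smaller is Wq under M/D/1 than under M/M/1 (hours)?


ρ = 1.16/3.63 = 0.3196
Wq(M/M/1) = ρ/(μ−λ) = 0.3196/2.47 = 0.12938 hr
Wq(M/D/1) = ρ/(2(μ−λ)) = 0.06469 hr
Savings = 0.12938 − 0.06469 = 0.06469 hr

Final: 0.06469 hr


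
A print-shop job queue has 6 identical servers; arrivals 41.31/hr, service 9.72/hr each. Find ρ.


ρ = λ/(cμ) = 41.31/(6·9.72) = 41.31/58.32 = 0.7083

Final: 0.7083


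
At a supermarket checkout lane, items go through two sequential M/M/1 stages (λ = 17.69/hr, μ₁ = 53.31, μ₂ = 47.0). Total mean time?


Each node sees arrival rate λ = 17.69/hr (tandem ⇒ throughput preserved).
W₁ = 1/(μ₁−λ) = 1/(53.31−17.69) = 0.02807 hr
W₂ = 1/(μ₂−λ) = 1/(47.0−17.69) = 0.03412 hr
W_total = W₁ + W₂ = 0.02807 + 0.03412 = 0.06219 hr

Final: 0.06219 hr


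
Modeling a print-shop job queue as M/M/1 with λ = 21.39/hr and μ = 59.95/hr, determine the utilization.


ρ = λ/μ = 21.39/59.95 = 0.3568

Final: 0.3568


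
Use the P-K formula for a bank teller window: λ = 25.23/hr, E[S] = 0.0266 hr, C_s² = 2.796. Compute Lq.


ρ = λ·E[S] = 25.23·0.0266 = 0.6711
Lq = ρ²(1+C_s²)/(2(1−ρ)) = 0.4504·(1+2.796)/(2·0.3289)
= 0.4504·3.7960/0.6578 = 2.59928

Final: 2.59928


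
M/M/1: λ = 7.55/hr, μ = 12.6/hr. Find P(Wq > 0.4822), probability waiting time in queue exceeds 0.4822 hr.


ρ = 7.55/12.6 = 0.5992
P(Wq > t) = ρ·e^{−(μ−λ)t} = 0.5992·e^{−2.4351}
= 0.5992·0.087588 = 0.052483

Final: 0.052483


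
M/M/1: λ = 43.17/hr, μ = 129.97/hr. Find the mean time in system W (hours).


W = 1/(μ−λ) = 1/(129.97 − 43.17) = 1/86.80 = 0.01152 hr

Final: 0.01152 hr


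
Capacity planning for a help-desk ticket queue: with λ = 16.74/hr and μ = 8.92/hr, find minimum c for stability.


Stability requires cμ > λ ⇔ c > λ/μ.
λ/μ = 16.74/8.92 = 1.8767
Minimum integer c = ⌊1.8767⌋ + 1 = 2
Check: 2·8.92 = 17.84 > 16.74, while 1·8.92 = 8.92 ≤ 16.74

Final: 2 servers


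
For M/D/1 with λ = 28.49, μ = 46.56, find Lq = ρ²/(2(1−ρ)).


ρ = 28.49/46.56 = 0.6119
M/D/1: Lq = ρ²/(2(1−ρ)) = 0.3744/(2·0.3881) = 0.48237

Final: 0.48237


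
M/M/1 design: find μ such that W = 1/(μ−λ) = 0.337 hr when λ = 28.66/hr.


W = 1/(μ−λ) ⇒ μ − λ = 1/W = 1/0.337 = 2.9674
μ = λ + 1/W = 28.66 + 2.9674 = 31.6274 per hr

Final: 31.6274 /hr


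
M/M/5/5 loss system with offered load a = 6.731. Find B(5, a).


B(c,a) = (a^c/c!) / Σ_{k=0}^{c} a^k/k!
a^5/5! = 115.137477
Σ terms (k=0..5): 1.00000 + 6.73100 + 22.65318 + 50.82619 + 85.52776 + 115.13748 = 281.875607
B = 115.137477/281.875607 = 0.408469

Final: 0.408469


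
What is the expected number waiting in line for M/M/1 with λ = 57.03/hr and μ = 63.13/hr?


ρ = 57.03/63.13 = 0.9034
Lq = ρ²/(1−ρ) = 0.8161/0.09663 = 8.4458

Final: 8.4458


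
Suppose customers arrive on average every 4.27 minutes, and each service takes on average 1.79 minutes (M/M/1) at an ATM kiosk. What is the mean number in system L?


λ = 60/4.27 = 14.0515 /hr
μ = 60/1.79 = 33.5196 /hr
ρ = λ/μ = 14.0515/33.5196 = 0.4192
L = ρ/(1−ρ) = 0.4192/0.5808 = 0.7218

Final: 0.7218


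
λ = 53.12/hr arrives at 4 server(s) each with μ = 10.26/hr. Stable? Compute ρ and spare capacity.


Total capacity cμ = 4·10.26 = 41.04/hr
ρ = λ/(cμ) = 53.12/41.04 = 1.2943
Stable ⇔ ρ < 1: NO
Spare capacity = cμ − λ = 41.04 − 53.12 = -12.08/hr

Final: ρ = 1.2943; unstable; margin = -12.08/hr


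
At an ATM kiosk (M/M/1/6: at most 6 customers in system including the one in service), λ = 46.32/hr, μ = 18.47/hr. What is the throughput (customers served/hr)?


ρ = 2.5079; P_K = (1−ρ)ρ^6/(1−ρ^7) = 0.602217
λ_eff = λ(1 − P_K) = 46.32·(1 − 0.602217) = 46.32·0.397783 = 18.4253 /hr

Final: 18.4253 /hr


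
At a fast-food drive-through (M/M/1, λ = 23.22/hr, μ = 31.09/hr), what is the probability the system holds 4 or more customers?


ρ = 23.22/31.09 = 0.7469
P(N ≥ n) = ρ^n = 0.7469^4 = 0.311147

Final: 0.311147


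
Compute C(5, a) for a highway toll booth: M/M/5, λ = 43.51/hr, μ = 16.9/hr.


a = λ/μ = 2.5746; ρ = a/5 = 0.5149
P₀ = 0.074037 (from M/M/c formula)
C(c,a) = [a^c/(c!(1−ρ))]·P₀ = [113.11284/(120·0.4851)]·0.074037
= 1.94316·0.074037 = 0.143867

Final: 0.143867


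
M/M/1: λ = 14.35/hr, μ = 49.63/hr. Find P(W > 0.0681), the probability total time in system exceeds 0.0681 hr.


W ~ Exponential(μ−λ) for M/M/1.
μ − λ = 49.63 − 14.35 = 35.2800
P(W > t) = e^{−(μ−λ)t} = e^{−2.4026} = 0.090485

Final: 0.090485


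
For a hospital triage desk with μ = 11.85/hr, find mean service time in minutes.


Mean service time = 1/μ = 1/11.85 hour = 0.08439 hour
In minutes: 0.08439 × 60 = 5.0633 min

Final: 5.0633 min


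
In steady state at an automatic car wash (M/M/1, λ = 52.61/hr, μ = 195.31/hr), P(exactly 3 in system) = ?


ρ = 52.61/195.31 = 0.2694
P_n = (1−ρ)·ρ^n = (1 − 0.2694)·0.2694^3 = 0.7306·0.019545 = 0.014280

Final: 0.014280


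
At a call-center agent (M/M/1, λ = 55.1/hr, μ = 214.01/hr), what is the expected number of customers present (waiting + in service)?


ρ = λ/μ = 55.1/214.01 = 0.2575
L = ρ/(1−ρ) = 0.2575/(1 − 0.2575) = 0.2575/0.7425 = 0.3467

Final: 0.3467


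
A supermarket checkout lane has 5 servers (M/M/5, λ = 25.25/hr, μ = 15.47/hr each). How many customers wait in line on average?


a = λ/μ = 1.6322; ρ = a/5 = 0.3264
P₀ = 0.195010
Lq = P₀·a^c·ρ / (c!·(1−ρ)²) = 0.195010·11.58391·0.3264/(120·0.45369)
= 0.01354

Final: 0.01354


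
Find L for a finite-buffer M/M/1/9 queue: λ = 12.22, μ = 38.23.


ρ = 12.22/38.23 = 0.3196
L = ρ[1 − (K+1)ρ^K + Kρ^(K+1)] / [(1−ρ)(1−ρ^(K+1))]
Numerator: 0.3196·(1 − 10·0.00003483 + 9·0.00001113) = 0.319565
Denominator: (0.6804)·(0.999989) = 0.680348
L = 0.319565/0.680348 = 0.4697

Final: 0.4697


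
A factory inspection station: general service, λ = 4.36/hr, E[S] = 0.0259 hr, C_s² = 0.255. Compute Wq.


ρ = λ·E[S] = 4.36·0.0259 = 0.1129
E[S²] = E[S]²(1+C_s²) = 0.0259²·(1+0.255) = 0.0008419
Wq = λ·E[S²]/(2(1−ρ)) = 4.36·0.0008419/(2·0.8871) = 0.002069 hr

Final: 0.002069 hr


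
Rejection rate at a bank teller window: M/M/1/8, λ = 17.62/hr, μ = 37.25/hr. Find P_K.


ρ = λ/μ = 17.62/37.25 = 0.4730
P_K = (1−ρ)ρ^K/(1−ρ^(K+1)) = (0.5270·0.002506)/(1 − 0.001186)
= 0.001321/0.998814 = 0.001322

Final: 0.001322


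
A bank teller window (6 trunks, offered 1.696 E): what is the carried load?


B(6,1.696) = 0.006074 (Erlang-B)
Carried load = a(1 − B) = 1.696·(1 − 0.006074) = 1.696·0.993926 = 1.6857 E

Final: 1.6857 Erlangs


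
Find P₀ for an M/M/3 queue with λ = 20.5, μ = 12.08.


a = λ/μ = 20.5/12.08 = 1.6970; ρ = a/c = 0.5657
Σ_{k=0}^{2} a^k/k! (terms k=0..2) = 1.00000 + 1.69702 + 1.43994 = 4.13696
Tail: a^3/(3!(1−ρ)) = 4.88721/(6·0.4343) = 1.87540
P₀ = 1/(4.13696 + 1.87540) = 1/6.01235 = 0.166324

Final: 0.166324


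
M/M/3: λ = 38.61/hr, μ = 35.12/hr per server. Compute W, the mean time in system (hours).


a = 1.0994; ρ = 0.3665; P₀ = 0.327522
Lq = P₀·a^c·ρ/(c!(1−ρ)²) = 0.06622
Wq = Lq/λ = 0.06622/38.61 = 0.001715 hr
W = Wq + 1/μ = 0.001715 + 0.02847 = 0.03019 hr

Final: 0.03019 hr


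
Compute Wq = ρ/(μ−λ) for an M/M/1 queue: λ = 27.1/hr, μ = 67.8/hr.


ρ = 27.1/67.8 = 0.3997
Wq = ρ/(μ−λ) = 0.3997/(67.8 − 27.1) = 0.3997/40.70 = 0.009821 hr

Final: 0.009821 hr


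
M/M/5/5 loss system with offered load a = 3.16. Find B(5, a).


B(c,a) = (a^c/c!) / Σ_{k=0}^{c} a^k/k!
a^5/5! = 2.625755
Σ terms (k=0..5): 1.00000 + 3.16000 + 4.99280 + 5.25908 + 4.15468 + 2.62575 = 21.192313
B = 2.625755/21.192313 = 0.123901

Final: 0.123901


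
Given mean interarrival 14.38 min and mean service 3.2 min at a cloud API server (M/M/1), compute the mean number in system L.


λ = 60/14.38 = 4.1725 /hr
μ = 60/3.2 = 18.7500 /hr
ρ = λ/μ = 4.1725/18.7500 = 0.2225
L = ρ/(1−ρ) = 0.2225/0.7775 = 0.2862

Final: 0.2862


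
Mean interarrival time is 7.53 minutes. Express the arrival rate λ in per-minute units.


λ = 1/(interarrival time) in consistent units.
1 minute = 1 min, so λ = 1/7.53 = 0.1328 per minute

Final: 0.1328 /min


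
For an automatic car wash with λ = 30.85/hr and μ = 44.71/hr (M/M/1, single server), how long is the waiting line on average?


ρ = 30.85/44.71 = 0.6900
Lq = ρ²/(1−ρ) = 0.4761/0.3100 = 1.5358

Final: 1.5358


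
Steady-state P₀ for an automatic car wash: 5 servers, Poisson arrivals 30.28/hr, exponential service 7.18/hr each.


a = λ/μ = 30.28/7.18 = 4.2173; ρ = a/c = 0.8435
Σ_{k=0}^{4} a^k/k! (terms k=0..4) = 1.00000 + 4.21727 + 8.89268 + 12.50095 + 13.17997 = 39.79088
Tail: a^5/(5!(1−ρ)) = 1334.00400/(120·0.1565) = 71.01237
P₀ = 1/(39.79088 + 71.01237) = 1/110.80325 = 0.009025

Final: 0.009025


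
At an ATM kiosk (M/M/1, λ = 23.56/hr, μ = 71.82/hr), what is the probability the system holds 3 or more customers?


ρ = 23.56/71.82 = 0.3280
P(N ≥ n) = ρ^n = 0.3280^3 = 0.035301

Final: 0.035301


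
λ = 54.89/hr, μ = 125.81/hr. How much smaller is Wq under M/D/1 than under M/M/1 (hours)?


ρ = 54.89/125.81 = 0.4363
Wq(M/M/1) = ρ/(μ−λ) = 0.4363/70.92 = 0.006152 hr
Wq(M/D/1) = ρ/(2(μ−λ)) = 0.003076 hr
Savings = 0.006152 − 0.003076 = 0.003076 hr

Final: 0.003076 hr


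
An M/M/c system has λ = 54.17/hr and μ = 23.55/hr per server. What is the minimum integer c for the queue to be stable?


Stability requires cμ > λ ⇔ c > λ/μ.
λ/μ = 54.17/23.55 = 2.3002
Minimum integer c = ⌊2.3002⌋ + 1 = 3
Check: 3·23.55 = 70.65 > 54.17, while 2·23.55 = 47.10 ≤ 54.17

Final: 3 servers


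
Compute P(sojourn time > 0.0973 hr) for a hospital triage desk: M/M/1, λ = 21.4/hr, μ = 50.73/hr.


W ~ Exponential(μ−λ) for M/M/1.
μ − λ = 50.73 − 21.4 = 29.3300
P(W > t) = e^{−(μ−λ)t} = e^{−2.8538} = 0.057624

Final: 0.057624


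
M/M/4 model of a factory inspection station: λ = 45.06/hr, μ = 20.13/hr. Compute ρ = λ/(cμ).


ρ = λ/(cμ) = 45.06/(4·20.13) = 45.06/80.52 = 0.5596

Final: 0.5596


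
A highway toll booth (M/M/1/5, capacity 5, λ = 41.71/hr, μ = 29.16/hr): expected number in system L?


ρ = 41.71/29.16 = 1.4304
L = ρ[1 − (K+1)ρ^K + Kρ^(K+1)] / [(1−ρ)(1−ρ^(K+1))]
Numerator: 1.4304·(1 − 6·5.987746 + 5·8.564776) = 11.296325
Denominator: (-0.4304)·(-7.564776) = 3.255759
L = 11.296325/3.255759 = 3.4696

Final: 3.4696


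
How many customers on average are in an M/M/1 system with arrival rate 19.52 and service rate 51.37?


ρ = λ/μ = 19.52/51.37 = 0.3800
L = ρ/(1−ρ) = 0.3800/(1 − 0.3800) = 0.3800/0.6200 = 0.6129

Final: 0.6129


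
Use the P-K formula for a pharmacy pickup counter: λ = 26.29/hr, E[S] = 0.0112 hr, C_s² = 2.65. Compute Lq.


ρ = λ·E[S] = 26.29·0.0112 = 0.2944
Lq = ρ²(1+C_s²)/(2(1−ρ)) = 0.08670·(1+2.65)/(2·0.7056)
= 0.08670·3.6500/1.4111 = 0.22426

Final: 0.22426


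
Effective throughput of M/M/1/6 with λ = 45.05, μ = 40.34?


ρ = 1.1168; P_K = (1−ρ)ρ^6/(1−ρ^7) = 0.194196
λ_eff = λ(1 − P_K) = 45.05·(1 − 0.194196) = 45.05·0.805804 = 36.3015 /hr

Final: 36.3015 /hr


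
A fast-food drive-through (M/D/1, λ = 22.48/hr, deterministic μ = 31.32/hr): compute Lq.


ρ = 22.48/31.32 = 0.7178
M/D/1: Lq = ρ²/(2(1−ρ)) = 0.5152/(2·0.2822) = 0.91262

Final: 0.91262


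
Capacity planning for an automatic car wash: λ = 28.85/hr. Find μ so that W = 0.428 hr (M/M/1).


W = 1/(μ−λ) ⇒ μ − λ = 1/W = 1/0.428 = 2.3364
μ = λ + 1/W = 28.85 + 2.3364 = 31.1864 per hr

Final: 31.1864 /hr


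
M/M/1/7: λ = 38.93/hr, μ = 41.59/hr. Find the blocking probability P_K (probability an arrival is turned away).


ρ = λ/μ = 38.93/41.59 = 0.9360
P_K = (1−ρ)ρ^K/(1−ρ^(K+1)) = (0.06396·0.629605)/(1 − 0.589337)
= 0.040268/0.410663 = 0.098056

Final: 0.098056


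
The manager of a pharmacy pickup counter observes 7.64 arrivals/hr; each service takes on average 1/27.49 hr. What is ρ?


ρ = λ/μ = 7.64/27.49 = 0.2779

Final: 0.2779


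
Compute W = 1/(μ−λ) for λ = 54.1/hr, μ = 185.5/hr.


W = 1/(μ−λ) = 1/(185.5 − 54.1) = 1/131.40 = 0.007610 hr

Final: 0.007610 hr


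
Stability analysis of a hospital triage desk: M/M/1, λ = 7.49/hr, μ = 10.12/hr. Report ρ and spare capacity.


Total capacity cμ = 1·10.12 = 10.12/hr
ρ = λ/(cμ) = 7.49/10.12 = 0.7401
Stable ⇔ ρ < 1: YES
Spare capacity = cμ − λ = 10.12 − 7.49 = 2.63/hr

Final: ρ = 0.7401; stable; margin = 2.63/hr


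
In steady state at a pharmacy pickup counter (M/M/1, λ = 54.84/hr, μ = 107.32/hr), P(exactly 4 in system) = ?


ρ = 54.84/107.32 = 0.5110
P_n = (1−ρ)·ρ^n = (1 − 0.5110)·0.5110^4 = 0.4890·0.068182 = 0.033341

Final: 0.033341


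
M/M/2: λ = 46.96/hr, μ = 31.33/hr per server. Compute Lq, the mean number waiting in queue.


a = λ/μ = 1.4989; ρ = a/2 = 0.7494
P₀ = 0.143222
Lq = P₀·a^c·ρ / (c!·(1−ρ)²) = 0.143222·2.24665·0.7494/(2·0.06278)
= 1.92059

Final: 1.92059


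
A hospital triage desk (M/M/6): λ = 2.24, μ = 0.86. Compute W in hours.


a = 2.6047; ρ = 0.4341; P₀ = 0.073395
Lq = P₀·a^c·ρ/(c!(1−ρ)²) = 0.04315
Wq = Lq/λ = 0.04315/2.24 = 0.01926 hr
W = Wq + 1/μ = 0.01926 + 1.16279 = 1.18205 hr

Final: 1.18205 hr


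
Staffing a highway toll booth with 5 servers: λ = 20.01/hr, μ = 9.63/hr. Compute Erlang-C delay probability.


a = λ/μ = 2.0779; ρ = a/5 = 0.4156
P₀ = 0.124054 (from M/M/c formula)
C(c,a) = [a^c/(c!(1−ρ))]·P₀ = [38.73504/(120·0.5844)]·0.124054
= 0.55233·0.124054 = 0.068518

Final: 0.068518


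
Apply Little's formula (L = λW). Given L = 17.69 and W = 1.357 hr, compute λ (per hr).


λ = L/W = 17.69/1.357 = 13.0361 /hr

Final: 13.0361 /hr


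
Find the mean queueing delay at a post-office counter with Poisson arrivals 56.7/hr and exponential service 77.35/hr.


ρ = 56.7/77.35 = 0.7330
Wq = ρ/(μ−λ) = 0.7330/(77.35 − 56.7) = 0.7330/20.65 = 0.03550 hr

Final: 0.03550 hr


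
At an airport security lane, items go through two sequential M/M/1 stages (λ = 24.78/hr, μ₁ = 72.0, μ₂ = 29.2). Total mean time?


Each node sees arrival rate λ = 24.78/hr (tandem ⇒ throughput preserved).
W₁ = 1/(μ₁−λ) = 1/(72.0−24.78) = 0.02118 hr
W₂ = 1/(μ₂−λ) = 1/(29.2−24.78) = 0.22624 hr
W_total = W₁ + W₂ = 0.02118 + 0.22624 = 0.24742 hr

Final: 0.24742 hr


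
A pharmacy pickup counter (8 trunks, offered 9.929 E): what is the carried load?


B(8,9.929) = 0.334984 (Erlang-B)
Carried load = a(1 − B) = 9.929·(1 − 0.334984) = 9.929·0.665016 = 6.6029 E

Final: 6.6029 Erlangs


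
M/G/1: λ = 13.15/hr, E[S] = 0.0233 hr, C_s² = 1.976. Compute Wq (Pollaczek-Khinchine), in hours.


ρ = λ·E[S] = 13.15·0.0233 = 0.3064
E[S²] = E[S]²(1+C_s²) = 0.0233²·(1+1.976) = 0.001616
Wq = λ·E[S²]/(2(1−ρ)) = 13.15·0.001616/(2·0.6936) = 0.01532 hr

Final: 0.01532 hr


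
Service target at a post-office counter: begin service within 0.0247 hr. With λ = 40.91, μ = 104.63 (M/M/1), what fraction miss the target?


ρ = 40.91/104.63 = 0.3910
P(Wq > t) = ρ·e^{−(μ−λ)t} = 0.3910·e^{−1.5739}
= 0.3910·0.207239 = 0.081030

Final: 0.081030


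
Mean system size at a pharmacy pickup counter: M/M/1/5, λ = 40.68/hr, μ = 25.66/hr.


ρ = 40.68/25.66 = 1.5853
L = ρ[1 − (K+1)ρ^K + Kρ^(K+1)] / [(1−ρ)(1−ρ^(K+1))]
Numerator: 1.5853·(1 − 6·10.014320 + 5·15.876170) = 32.174508
Denominator: (-0.5853)·(-14.876170) = 8.707719
L = 32.174508/8.707719 = 3.6949

Final: 3.6949


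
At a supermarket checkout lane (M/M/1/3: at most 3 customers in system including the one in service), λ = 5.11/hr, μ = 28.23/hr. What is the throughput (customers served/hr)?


ρ = 0.1810; P_K = (1−ρ)ρ^3/(1−ρ^4) = 0.004863
λ_eff = λ(1 − P_K) = 5.11·(1 − 0.004863) = 5.11·0.995137 = 5.0852 /hr

Final: 5.0852 /hr


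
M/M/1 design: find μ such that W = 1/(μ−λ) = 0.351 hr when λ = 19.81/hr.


W = 1/(μ−λ) ⇒ μ − λ = 1/W = 1/0.351 = 2.8490
μ = λ + 1/W = 19.81 + 2.8490 = 22.6590 per hr

Final: 22.6590 /hr


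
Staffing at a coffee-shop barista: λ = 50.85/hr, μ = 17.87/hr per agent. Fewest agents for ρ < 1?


Stability requires cμ > λ ⇔ c > λ/μ.
λ/μ = 50.85/17.87 = 2.8456
Minimum integer c = ⌊2.8456⌋ + 1 = 3
Check: 3·17.87 = 53.61 > 50.85, while 2·17.87 = 35.74 ≤ 50.85

Final: 3 servers


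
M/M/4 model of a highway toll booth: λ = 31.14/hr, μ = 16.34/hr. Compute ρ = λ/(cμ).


ρ = λ/(cμ) = 31.14/(4·16.34) = 31.14/65.36 = 0.4764

Final: 0.4764


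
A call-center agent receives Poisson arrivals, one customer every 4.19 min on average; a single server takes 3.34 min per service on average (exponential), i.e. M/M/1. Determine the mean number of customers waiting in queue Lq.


λ = 60/4.19 = 14.3198 /hr
μ = 60/3.34 = 17.9641 /hr
ρ = λ/μ = 14.3198/17.9641 = 0.7971
Lq = ρ²/(1−ρ) = 0.6354/0.2029 = 3.1323

Final: 3.1323


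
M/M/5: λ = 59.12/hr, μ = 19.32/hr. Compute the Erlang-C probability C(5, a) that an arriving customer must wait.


a = λ/μ = 3.0600; ρ = a/5 = 0.6120
P₀ = 0.043604 (from M/M/c formula)
C(c,a) = [a^c/(c!(1−ρ))]·P₀ = [268.30979/(120·0.3880)]·0.043604
= 5.76279·0.043604 = 0.251279

Final: 0.251279


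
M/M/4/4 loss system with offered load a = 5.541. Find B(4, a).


B(c,a) = (a^c/c!) / Σ_{k=0}^{c} a^k/k!
a^4/4! = 39.277276
Σ terms (k=0..4): 1.00000 + 5.54100 + 15.35134 + 28.35393 + 39.27728 = 89.523542
B = 39.277276/89.523542 = 0.438737

Final: 0.438737


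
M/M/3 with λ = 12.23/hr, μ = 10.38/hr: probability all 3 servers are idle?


a = λ/μ = 12.23/10.38 = 1.1782; ρ = a/c = 0.3927
Σ_{k=0}^{2} a^k/k! (terms k=0..2) = 1.00000 + 1.17823 + 0.69411 = 2.87234
Tail: a^3/(3!(1−ρ)) = 1.63564/(6·0.6073) = 0.44891
P₀ = 1/(2.87234 + 0.44891) = 1/3.32125 = 0.301091

Final: 0.301091


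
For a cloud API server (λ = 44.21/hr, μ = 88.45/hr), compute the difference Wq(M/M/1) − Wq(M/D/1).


ρ = 44.21/88.45 = 0.4998
Wq(M/M/1) = ρ/(μ−λ) = 0.4998/44.24 = 0.01130 hr
Wq(M/D/1) = ρ/(2(μ−λ)) = 0.005649 hr
Savings = 0.01130 − 0.005649 = 0.005649 hr

Final: 0.005649 hr


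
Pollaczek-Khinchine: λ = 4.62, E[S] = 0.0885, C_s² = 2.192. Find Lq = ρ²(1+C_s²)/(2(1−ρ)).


ρ = λ·E[S] = 4.62·0.0885 = 0.4089
Lq = ρ²(1+C_s²)/(2(1−ρ)) = 0.1672·(1+2.192)/(2·0.5911)
= 0.1672·3.1920/1.1823 = 0.45136

Final: 0.45136


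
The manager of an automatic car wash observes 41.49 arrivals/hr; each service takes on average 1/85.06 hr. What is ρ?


ρ = λ/μ = 41.49/85.06 = 0.4878

Final: 0.4878


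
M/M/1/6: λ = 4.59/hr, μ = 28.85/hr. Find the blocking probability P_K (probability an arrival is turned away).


ρ = λ/μ = 4.59/28.85 = 0.1591
P_K = (1−ρ)ρ^K/(1−ρ^(K+1)) = (0.8409·0.00001622)/(1 − 0.000002580)
= 0.00001364/0.999997 = 0.00001364

Final: 0.00001364


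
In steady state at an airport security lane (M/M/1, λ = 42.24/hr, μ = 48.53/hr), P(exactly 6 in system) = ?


ρ = 42.24/48.53 = 0.8704
P_n = (1−ρ)·ρ^n = (1 − 0.8704)·0.8704^6 = 0.1296·0.434792 = 0.056354

Final: 0.056354


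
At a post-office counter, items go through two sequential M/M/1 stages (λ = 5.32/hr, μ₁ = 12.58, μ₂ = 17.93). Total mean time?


Each node sees arrival rate λ = 5.32/hr (tandem ⇒ throughput preserved).
W₁ = 1/(μ₁−λ) = 1/(12.58−5.32) = 0.13774 hr
W₂ = 1/(μ₂−λ) = 1/(17.93−5.32) = 0.07930 hr
W_total = W₁ + W₂ = 0.13774 + 0.07930 = 0.21704 hr

Final: 0.21704 hr


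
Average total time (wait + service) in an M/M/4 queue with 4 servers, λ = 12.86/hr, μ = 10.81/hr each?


a = 1.1896; ρ = 0.2974; P₀ = 0.303339
Lq = P₀·a^c·ρ/(c!(1−ρ)²) = 0.01525
Wq = Lq/λ = 0.01525/12.86 = 0.001186 hr
W = Wq + 1/μ = 0.001186 + 0.09251 = 0.09369 hr

Final: 0.09369 hr


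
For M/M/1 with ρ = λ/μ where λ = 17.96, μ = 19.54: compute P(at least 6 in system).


ρ = 17.96/19.54 = 0.9191
P(N ≥ n) = ρ^n = 0.9191^6 = 0.602963

Final: 0.602963


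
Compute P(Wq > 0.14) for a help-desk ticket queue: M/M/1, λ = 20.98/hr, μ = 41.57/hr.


ρ = 20.98/41.57 = 0.5047
P(Wq > t) = ρ·e^{−(μ−λ)t} = 0.5047·e^{−2.8826}
= 0.5047·0.055989 = 0.028257

Final: 0.028257


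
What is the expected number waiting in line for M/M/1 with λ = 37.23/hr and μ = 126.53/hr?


ρ = 37.23/126.53 = 0.2942
Lq = ρ²/(1−ρ) = 0.08658/0.7058 = 0.1227

Final: 0.1227


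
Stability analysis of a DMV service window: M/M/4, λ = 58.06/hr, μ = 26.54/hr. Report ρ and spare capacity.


Total capacity cμ = 4·26.54 = 106.16/hr
ρ = λ/(cμ) = 58.06/106.16 = 0.5469
Stable ⇔ ρ < 1: YES
Spare capacity = cμ − λ = 106.16 − 58.06 = 48.10/hr

Final: ρ = 0.5469; stable; margin = 48.10/hr


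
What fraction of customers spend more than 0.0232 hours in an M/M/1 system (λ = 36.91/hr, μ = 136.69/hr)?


W ~ Exponential(μ−λ) for M/M/1.
μ − λ = 136.69 − 36.91 = 99.7800
P(W > t) = e^{−(μ−λ)t} = e^{−2.3149} = 0.098776

Final: 0.098776


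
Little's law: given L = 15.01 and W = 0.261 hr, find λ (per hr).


λ = L/W = 15.01/0.261 = 57.5096 /hr

Final: 57.5096 /hr


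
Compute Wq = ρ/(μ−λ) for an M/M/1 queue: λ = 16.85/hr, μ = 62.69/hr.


ρ = 16.85/62.69 = 0.2688
Wq = ρ/(μ−λ) = 0.2688/(62.69 − 16.85) = 0.2688/45.84 = 0.005864 hr

Final: 0.005864 hr


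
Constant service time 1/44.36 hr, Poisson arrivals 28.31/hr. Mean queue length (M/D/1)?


ρ = 28.31/44.36 = 0.6382
M/D/1: Lq = ρ²/(2(1−ρ)) = 0.4073/(2·0.3618) = 0.56284

Final: 0.56284


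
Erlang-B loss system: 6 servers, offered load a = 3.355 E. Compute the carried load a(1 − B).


B(6,3.355) = 0.073146 (Erlang-B)
Carried load = a(1 − B) = 3.355·(1 − 0.073146) = 3.355·0.926854 = 3.1096 E

Final: 3.1096 Erlangs


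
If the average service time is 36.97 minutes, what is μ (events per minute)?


μ = 1/(service time) in consistent units.
1 minute = 1 min, so μ = 1/36.97 = 0.02705 per minute

Final: 0.02705 /min


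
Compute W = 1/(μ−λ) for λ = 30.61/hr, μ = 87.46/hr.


W = 1/(μ−λ) = 1/(87.46 − 30.61) = 1/56.85 = 0.01759 hr

Final: 0.01759 hr


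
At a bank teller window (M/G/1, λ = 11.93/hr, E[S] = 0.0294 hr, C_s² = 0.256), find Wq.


ρ = λ·E[S] = 11.93·0.0294 = 0.3507
E[S²] = E[S]²(1+C_s²) = 0.0294²·(1+0.256) = 0.001086
Wq = λ·E[S²]/(2(1−ρ)) = 11.93·0.001086/(2·0.6493) = 0.009974 hr

Final: 0.009974 hr


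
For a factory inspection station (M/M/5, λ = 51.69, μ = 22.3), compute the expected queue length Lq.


a = λ/μ = 2.3179; ρ = a/5 = 0.4636
P₀ = 0.096877
Lq = P₀·a^c·ρ / (c!·(1−ρ)²) = 0.096877·66.91267·0.4636/(120·0.28774)
= 0.08703

Final: 0.08703


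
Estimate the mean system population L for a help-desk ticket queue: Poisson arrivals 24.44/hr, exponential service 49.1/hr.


ρ = λ/μ = 24.44/49.1 = 0.4978
L = ρ/(1−ρ) = 0.4978/(1 − 0.4978) = 0.4978/0.5022 = 0.9911

Final: 0.9911


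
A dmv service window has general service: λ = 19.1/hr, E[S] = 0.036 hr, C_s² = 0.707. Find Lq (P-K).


ρ = λ·E[S] = 19.1·0.036 = 0.6876
Lq = ρ²(1+C_s²)/(2(1−ρ)) = 0.4728·(1+0.707)/(2·0.3124)
= 0.4728·1.7070/0.6248 = 1.29171

Final: 1.29171


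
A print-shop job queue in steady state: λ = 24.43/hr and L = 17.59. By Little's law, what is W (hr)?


W = L/λ = 17.59/24.43 = 0.7200 hr

Final: 0.7200 hr


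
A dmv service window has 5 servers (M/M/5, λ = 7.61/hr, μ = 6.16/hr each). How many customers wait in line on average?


a = λ/μ = 1.2354; ρ = a/5 = 0.2471
P₀ = 0.290561
Lq = P₀·a^c·ρ / (c!·(1−ρ)²) = 0.290561·2.87753·0.2471/(120·0.56689)
= 0.003037

Final: 0.003037


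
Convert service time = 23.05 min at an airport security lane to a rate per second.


μ = 1/(service time) in consistent units.
1 second = 0.0166667 min, so μ = 0.0166667/23.05 = 0.0007231 per second

Final: 0.0007231 /sec


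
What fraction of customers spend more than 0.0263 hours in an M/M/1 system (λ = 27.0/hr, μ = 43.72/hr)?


W ~ Exponential(μ−λ) for M/M/1.
μ − λ = 43.72 − 27.0 = 16.7200
P(W > t) = e^{−(μ−λ)t} = e^{−0.4397} = 0.644206

Final: 0.644206


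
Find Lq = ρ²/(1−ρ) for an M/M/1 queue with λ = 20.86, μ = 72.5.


ρ = 20.86/72.5 = 0.2877
Lq = ρ²/(1−ρ) = 0.08279/0.7123 = 0.1162

Final: 0.1162


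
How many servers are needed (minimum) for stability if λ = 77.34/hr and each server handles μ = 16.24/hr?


Stability requires cμ > λ ⇔ c > λ/μ.
λ/μ = 77.34/16.24 = 4.7623
Minimum integer c = ⌊4.7623⌋ + 1 = 5
Check: 5·16.24 = 81.20 > 77.34, while 4·16.24 = 64.96 ≤ 77.34

Final: 5 servers


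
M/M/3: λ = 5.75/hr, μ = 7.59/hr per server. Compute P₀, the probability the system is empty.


a = λ/μ = 5.75/7.59 = 0.7576; ρ = a/c = 0.2525
Σ_{k=0}^{2} a^k/k! (terms k=0..2) = 1.00000 + 0.75758 + 0.28696 = 2.04454
Tail: a^3/(3!(1−ρ)) = 0.43479/(6·0.7475) = 0.09695
P₀ = 1/(2.04454 + 0.09695) = 1/2.14148 = 0.466966

Final: 0.466966


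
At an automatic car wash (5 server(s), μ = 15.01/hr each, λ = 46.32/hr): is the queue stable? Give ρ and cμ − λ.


Total capacity cμ = 5·15.01 = 75.05/hr
ρ = λ/(cμ) = 46.32/75.05 = 0.6172
Stable ⇔ ρ < 1: YES
Spare capacity = cμ − λ = 75.05 − 46.32 = 28.73/hr

Final: ρ = 0.6172; stable; margin = 28.73/hr


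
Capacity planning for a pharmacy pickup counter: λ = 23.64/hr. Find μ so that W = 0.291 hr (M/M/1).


W = 1/(μ−λ) ⇒ μ − λ = 1/W = 1/0.291 = 3.4364
μ = λ + 1/W = 23.64 + 3.4364 = 27.0764 per hr

Final: 27.0764 /hr


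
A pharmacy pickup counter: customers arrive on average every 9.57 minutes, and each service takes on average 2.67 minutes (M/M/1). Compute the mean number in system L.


λ = 60/9.57 = 6.2696 /hr
μ = 60/2.67 = 22.4719 /hr
ρ = λ/μ = 6.2696/22.4719 = 0.2790
L = ρ/(1−ρ) = 0.2790/0.7210 = 0.3870

Final: 0.3870


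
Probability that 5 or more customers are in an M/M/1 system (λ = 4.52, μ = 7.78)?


ρ = 4.52/7.78 = 0.5810
P(N ≥ n) = ρ^n = 0.5810^5 = 0.066190

Final: 0.066190


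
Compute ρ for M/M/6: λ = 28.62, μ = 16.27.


ρ = λ/(cμ) = 28.62/(6·16.27) = 28.62/97.62 = 0.2932

Final: 0.2932


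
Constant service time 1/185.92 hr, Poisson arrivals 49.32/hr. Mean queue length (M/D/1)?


ρ = 49.32/185.92 = 0.2653
M/D/1: Lq = ρ²/(2(1−ρ)) = 0.07037/(2·0.7347) = 0.04789

Final: 0.04789


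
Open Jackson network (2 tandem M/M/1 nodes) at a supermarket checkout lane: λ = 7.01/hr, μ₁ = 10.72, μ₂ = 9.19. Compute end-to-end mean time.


Each node sees arrival rate λ = 7.01/hr (tandem ⇒ throughput preserved).
W₁ = 1/(μ₁−λ) = 1/(10.72−7.01) = 0.26954 hr
W₂ = 1/(μ₂−λ) = 1/(9.19−7.01) = 0.45872 hr
W_total = W₁ + W₂ = 0.26954 + 0.45872 = 0.72826 hr

Final: 0.72826 hr


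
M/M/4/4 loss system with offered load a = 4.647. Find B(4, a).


B(c,a) = (a^c/c!) / Σ_{k=0}^{c} a^k/k!
a^4/4! = 19.430297
Σ terms (k=0..4): 1.00000 + 4.64700 + 10.79730 + 16.72502 + 19.43030 = 52.599627
B = 19.430297/52.599627 = 0.369400

Final: 0.369400


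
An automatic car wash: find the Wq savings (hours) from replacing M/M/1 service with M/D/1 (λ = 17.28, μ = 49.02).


ρ = 17.28/49.02 = 0.3525
Wq(M/M/1) = ρ/(μ−λ) = 0.3525/31.74 = 0.01111 hr
Wq(M/D/1) = ρ/(2(μ−λ)) = 0.005553 hr
Savings = 0.01111 − 0.005553 = 0.005553 hr

Final: 0.005553 hr


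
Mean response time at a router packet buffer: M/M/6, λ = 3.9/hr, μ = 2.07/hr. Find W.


a = 1.8841; ρ = 0.3140; P₀ = 0.151816
Lq = P₀·a^c·ρ/(c!(1−ρ)²) = 0.006293
Wq = Lq/λ = 0.006293/3.9 = 0.001614 hr
W = Wq + 1/μ = 0.001614 + 0.48309 = 0.48471 hr

Final: 0.48471 hr


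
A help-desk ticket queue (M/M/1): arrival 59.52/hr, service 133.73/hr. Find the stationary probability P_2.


ρ = 59.52/133.73 = 0.4451
P_n = (1−ρ)·ρ^n = (1 − 0.4451)·0.4451^2 = 0.5549·0.198093 = 0.109926

Final: 0.109926


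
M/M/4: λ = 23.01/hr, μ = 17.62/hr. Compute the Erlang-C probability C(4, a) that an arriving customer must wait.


a = λ/μ = 1.3059; ρ = a/4 = 0.3265
P₀ = 0.269564 (from M/M/c formula)
C(c,a) = [a^c/(c!(1−ρ))]·P₀ = [2.90832/(24·0.6735)]·0.269564
= 0.17992·0.269564 = 0.048500

Final: 0.048500


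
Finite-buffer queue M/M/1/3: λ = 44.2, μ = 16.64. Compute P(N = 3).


ρ = λ/μ = 44.2/16.64 = 2.6562
P_K = (1−ρ)ρ^K/(1−ρ^(K+1)) = (-1.6562·18.741608)/(1 − 49.782395)
= -31.040788/-48.782395 = 0.636311

Final: 0.636311


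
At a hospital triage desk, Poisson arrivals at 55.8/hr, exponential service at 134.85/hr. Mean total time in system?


W = 1/(μ−λ) = 1/(134.85 − 55.8) = 1/79.05 = 0.01265 hr

Final: 0.01265 hr


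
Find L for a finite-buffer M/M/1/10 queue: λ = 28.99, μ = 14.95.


ρ = 28.99/14.95 = 1.9391
L = ρ[1 − (K+1)ρ^K + Kρ^(K+1)] / [(1−ρ)(1−ρ^(K+1))]
Numerator: 1.9391·(1 − 11·751.744444 + 10·1457.730530) = 12234.199668
Denominator: (-0.9391)·(-1456.730530) = 1368.059976
L = 12234.199668/1368.059976 = 8.9427

Final: 8.9427


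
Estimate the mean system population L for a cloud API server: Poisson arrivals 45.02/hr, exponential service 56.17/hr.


ρ = λ/μ = 45.02/56.17 = 0.8015
L = ρ/(1−ρ) = 0.8015/(1 − 0.8015) = 0.8015/0.1985 = 4.0377

Final: 4.0377


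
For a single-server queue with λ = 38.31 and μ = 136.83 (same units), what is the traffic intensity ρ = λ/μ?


ρ = λ/μ = 38.31/136.83 = 0.2800

Final: 0.2800


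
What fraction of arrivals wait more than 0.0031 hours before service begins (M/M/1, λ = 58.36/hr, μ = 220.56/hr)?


ρ = 58.36/220.56 = 0.2646
P(Wq > t) = ρ·e^{−(μ−λ)t} = 0.2646·e^{−0.5028}
= 0.2646·0.604823 = 0.160036

Final: 0.160036


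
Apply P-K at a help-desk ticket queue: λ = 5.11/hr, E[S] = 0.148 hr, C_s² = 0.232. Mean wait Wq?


ρ = λ·E[S] = 5.11·0.148 = 0.7563
E[S²] = E[S]²(1+C_s²) = 0.148²·(1+0.232) = 0.026986
Wq = λ·E[S²]/(2(1−ρ)) = 5.11·0.026986/(2·0.2437) = 0.28290 hr

Final: 0.28290 hr


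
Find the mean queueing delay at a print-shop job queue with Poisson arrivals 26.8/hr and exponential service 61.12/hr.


ρ = 26.8/61.12 = 0.4385
Wq = ρ/(μ−λ) = 0.4385/(61.12 − 26.8) = 0.4385/34.32 = 0.01278 hr

Final: 0.01278 hr


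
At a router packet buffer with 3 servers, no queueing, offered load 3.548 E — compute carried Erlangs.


B(3,3.548) = 0.407080 (Erlang-B)
Carried load = a(1 − B) = 3.548·(1 − 0.407080) = 3.548·0.592920 = 2.1037 E

Final: 2.1037 Erlangs


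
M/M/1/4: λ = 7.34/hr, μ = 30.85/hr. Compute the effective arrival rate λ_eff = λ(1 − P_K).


ρ = 0.2379; P_K = (1−ρ)ρ^4/(1−ρ^5) = 0.002444
λ_eff = λ(1 − P_K) = 7.34·(1 − 0.002444) = 7.34·0.997556 = 7.3221 /hr

Final: 7.3221 /hr


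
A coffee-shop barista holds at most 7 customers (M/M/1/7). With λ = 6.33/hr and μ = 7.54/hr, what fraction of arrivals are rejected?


ρ = λ/μ = 6.33/7.54 = 0.8395
P_K = (1−ρ)ρ^K/(1−ρ^(K+1)) = (0.1605·0.293918)/(1 − 0.246751)
= 0.047167/0.753249 = 0.062618

Final: 0.062618


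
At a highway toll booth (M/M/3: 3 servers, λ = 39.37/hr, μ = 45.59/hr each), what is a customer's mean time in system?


a = 0.8636; ρ = 0.2879; P₀ = 0.418908
Lq = P₀·a^c·ρ/(c!(1−ρ)²) = 0.02552
Wq = Lq/λ = 0.02552/39.37 = 0.0006482 hr
W = Wq + 1/μ = 0.0006482 + 0.02193 = 0.02258 hr

Final: 0.02258 hr


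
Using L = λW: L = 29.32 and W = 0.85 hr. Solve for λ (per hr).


λ = L/W = 29.32/0.85 = 34.4941 /hr

Final: 34.4941 /hr


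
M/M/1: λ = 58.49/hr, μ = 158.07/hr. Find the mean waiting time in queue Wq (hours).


ρ = 58.49/158.07 = 0.3700
Wq = ρ/(μ−λ) = 0.3700/(158.07 − 58.49) = 0.3700/99.58 = 0.003716 hr

Final: 0.003716 hr


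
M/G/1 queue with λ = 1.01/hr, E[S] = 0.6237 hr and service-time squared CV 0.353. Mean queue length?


ρ = λ·E[S] = 1.01·0.6237 = 0.6299
Lq = ρ²(1+C_s²)/(2(1−ρ)) = 0.3968·(1+0.353)/(2·0.3701)
= 0.3968·1.3530/0.7401 = 0.72541

Final: 0.72541


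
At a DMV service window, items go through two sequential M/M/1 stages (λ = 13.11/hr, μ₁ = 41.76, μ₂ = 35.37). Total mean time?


Each node sees arrival rate λ = 13.11/hr (tandem ⇒ throughput preserved).
W₁ = 1/(μ₁−λ) = 1/(41.76−13.11) = 0.03490 hr
W₂ = 1/(μ₂−λ) = 1/(35.37−13.11) = 0.04492 hr
W_total = W₁ + W₂ = 0.03490 + 0.04492 = 0.07983 hr

Final: 0.07983 hr
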